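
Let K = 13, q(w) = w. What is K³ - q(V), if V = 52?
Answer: 2145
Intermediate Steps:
K³ - q(V) = 13³ - 1*52 = 2197 - 52 = 2145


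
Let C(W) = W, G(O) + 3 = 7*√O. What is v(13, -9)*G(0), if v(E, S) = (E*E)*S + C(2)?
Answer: 4557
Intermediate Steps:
G(O) = -3 + 7*√O
v(E, S) = 2 + S*E² (v(E, S) = (E*E)*S + 2 = E²*S + 2 = S*E² + 2 = 2 + S*E²)
v(13, -9)*G(0) = (2 - 9*13²)*(-3 + 7*√0) = (2 - 9*169)*(-3 + 7*0) = (2 - 1521)*(-3 + 0) = -1519*(-3) = 4557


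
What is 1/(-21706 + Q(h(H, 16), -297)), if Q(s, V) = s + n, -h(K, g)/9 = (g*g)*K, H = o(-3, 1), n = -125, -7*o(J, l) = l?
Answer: -7/150513 ≈ -4.6508e-5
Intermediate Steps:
o(J, l) = -l/7
H = -1/7 (H = -1/7*1 = -1/7 ≈ -0.14286)
h(K, g) = -9*K*g**2 (h(K, g) = -9*g*g*K = -9*g**2*K = -9*K*g**2)
Q(s, V) = -125 + s (Q(s, V) = s - 125 = -125 + s)
1/(-21706 + Q(h(H, 16), -297)) = 1/(-21706 + (-125 - 9*(-1/7)*16**2)) = 1/(-21706 + (-125 - 9*(-1/7)*256)) = 1/(-21706 + (-125 + 2304/7)) = 1/(-21706 + 1429/7) = 1/(-150513/7) = -7/150513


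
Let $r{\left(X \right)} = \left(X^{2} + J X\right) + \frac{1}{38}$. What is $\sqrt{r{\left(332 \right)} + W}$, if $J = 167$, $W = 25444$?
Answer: $\frac{\sqrt{275965766}}{38} \approx 437.16$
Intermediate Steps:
$r{\left(X \right)} = \frac{1}{38} + X^{2} + 167 X$ ($r{\left(X \right)} = \left(X^{2} + 167 X\right) + \frac{1}{38} = \frac{1}{38} + X^{2} + 167 X$)
$\sqrt{r{\left(332 \right)} + W} = \sqrt{\left(\frac{1}{38} + 332^{2} + 167 \cdot 332\right) + 25444} = \sqrt{\left(\frac{1}{38} + 110224 + 55444\right) + 25444} = \sqrt{\frac{6295385}{38} + 25444} = \sqrt{\frac{7262257}{38}} = \frac{\sqrt{275965766}}{38}$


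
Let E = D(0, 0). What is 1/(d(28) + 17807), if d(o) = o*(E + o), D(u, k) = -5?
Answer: 1/18451 ≈ 5.4198e-5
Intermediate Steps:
E = -5
d(o) = o*(-5 + o)
1/(d(28) + 17807) = 1/(28*(-5 + 28) + 17807) = 1/(28*23 + 17807) = 1/(644 + 17807) = 1/18451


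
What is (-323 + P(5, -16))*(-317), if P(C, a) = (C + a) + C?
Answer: 104293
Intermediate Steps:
P(C, a) = a + 2*C
(-323 + P(5, -16))*(-317) = (-323 + (-16 + 2*5))*(-317) = (-323 + (-16 + 10))*(-317) = (-323 - 6)*(-317) = -329*(-317) = 104293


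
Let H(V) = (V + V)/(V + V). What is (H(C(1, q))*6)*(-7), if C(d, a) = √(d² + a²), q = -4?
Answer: -42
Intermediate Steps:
C(d, a) = √(a² + d²)
H(V) = 1 (H(V) = (2*V)/((2*V)) = (2*V)*(1/(2*V)) = 1)
(H(C(1, q))*6)*(-7) = (1*6)*(-7) = 6*(-7) = -42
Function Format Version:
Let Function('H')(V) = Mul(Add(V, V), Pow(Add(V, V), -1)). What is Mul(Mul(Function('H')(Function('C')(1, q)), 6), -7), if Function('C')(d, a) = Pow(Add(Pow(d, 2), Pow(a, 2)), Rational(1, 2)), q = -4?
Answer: -42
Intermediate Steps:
Function('C')(d, a) = Pow(Add(Pow(a, 2), Pow(d, 2)), Rational(1, 2))
Function('H')(V) = 1 (Function('H')(V) = Mul(Mul(2, V), Pow(Mul(2, V), -1)) = Mul(Mul(2, V), Mul(Rational(1, 2), Pow(V, -1))) = 1)
Mul(Mul(Function('H')(Function('C')(1, q)), 6), -7) = Mul(Mul(1, 6), -7) = Mul(6, -7) = -42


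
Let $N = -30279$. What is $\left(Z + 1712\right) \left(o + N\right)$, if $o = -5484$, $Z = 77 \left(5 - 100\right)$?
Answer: $200380089$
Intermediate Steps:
$Z = -7315$ ($Z = 77 \left(-95\right) = -7315$)
$\left(Z + 1712\right) \left(o + N\right) = \left(-7315 + 1712\right) \left(-5484 - 30279\right) = \left(-5603\right) \left(-35763\right) = 200380089$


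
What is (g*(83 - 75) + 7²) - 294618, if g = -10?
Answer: -294649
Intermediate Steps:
(g*(83 - 75) + 7²) - 294618 = (-10*(83 - 75) + 7²) - 294618 = (-10*8 + 49) - 294618 = (-80 + 49) - 294618 = -31 - 294618 = -294649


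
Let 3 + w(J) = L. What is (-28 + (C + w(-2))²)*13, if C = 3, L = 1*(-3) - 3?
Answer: 104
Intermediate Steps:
L = -6 (L = -3 - 3 = -6)
w(J) = -9 (w(J) = -3 - 6 = -9)
(-28 + (C + w(-2))²)*13 = (-28 + (3 - 9)²)*13 = (-28 + (-6)²)*13 = (-28 + 36)*13 = 8*13 = 104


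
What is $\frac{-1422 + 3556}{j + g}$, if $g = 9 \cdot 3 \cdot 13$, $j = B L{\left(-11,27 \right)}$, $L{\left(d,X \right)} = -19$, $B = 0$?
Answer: $\frac{2134}{351} \approx 6.0798$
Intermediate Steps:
$j = 0$ ($j = 0 \left(-19\right) = 0$)
$g = 351$ ($g = 27 \cdot 13 = 351$)
$\frac{-1422 + 3556}{j + g} = \frac{-1422 + 3556}{0 + 351} = \frac{2134}{351}$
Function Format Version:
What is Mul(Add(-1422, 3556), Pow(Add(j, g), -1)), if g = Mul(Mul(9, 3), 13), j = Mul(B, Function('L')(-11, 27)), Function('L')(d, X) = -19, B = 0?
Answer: Rational(2134, 351) ≈ 6.0798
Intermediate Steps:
j = 0 (j = Mul(0, -19) = 0)
g = 351 (g = Mul(27, 13) = 351)
Mul(Add(-1422, 3556), Pow(Add(j, g), -1)) = Mul(Add(-1422, 3556), Pow(Add(0, 351), -1)) = Mul(2134, Pow(351, -1)) = Mul(2134, Rational(1, 351)) = Rational(2134, 351)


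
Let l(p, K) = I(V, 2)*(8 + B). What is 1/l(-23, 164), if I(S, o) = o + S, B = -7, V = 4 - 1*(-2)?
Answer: 1/8 ≈ 0.12500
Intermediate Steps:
V = 6 (V = 4 + 2 = 6)
I(S, o) = S + o
l(p, K) = 8 (l(p, K) = (6 + 2)*(8 - 7) = 8*1 = 8)
1/l(-23, 164) = 1/8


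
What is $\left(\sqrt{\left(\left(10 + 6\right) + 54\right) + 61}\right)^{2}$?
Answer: $131$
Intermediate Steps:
$\left(\sqrt{\left(\left(10 + 6\right) + 54\right) + 61}\right)^{2} = \left(\sqrt{\left(16 + 54\right) + 61}\right)^{2} = \left(\sqrt{70 + 61}\right)^{2} = \left(\sqrt{131}\right)^{2} = 131$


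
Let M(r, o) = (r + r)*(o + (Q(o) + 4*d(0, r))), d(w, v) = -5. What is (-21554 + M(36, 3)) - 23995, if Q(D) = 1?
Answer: -46701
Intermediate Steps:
M(r, o) = 2*r*(-19 + o) (M(r, o) = (r + r)*(o + (1 + 4*(-5))) = (2*r)*(o + (1 - 20)) = (2*r)*(o - 19) = (2*r)*(-19 + o) = 2*r*(-19 + o))
(-21554 + M(36, 3)) - 23995 = (-21554 + 2*36*(-19 + 3)) - 23995 = (-21554 + 2*36*(-16)) - 23995 = (-21554 - 1152) - 23995 = -22706 - 23995 = -46701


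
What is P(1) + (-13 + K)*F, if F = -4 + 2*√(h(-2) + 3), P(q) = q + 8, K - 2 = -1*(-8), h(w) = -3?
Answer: 21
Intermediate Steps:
K = 10 (K = 2 - 1*(-8) = 2 + 8 = 10)
P(q) = 8 + q
F = -4 (F = -4 + 2*√(-3 + 3) = -4 + 2*√0 = -4 + 2*0 = -4 + 0 = -4)
P(1) + (-13 + K)*F = (8 + 1) + (-13 + 10)*(-4) = 9 - 3*(-4) = 9 + 12 = 21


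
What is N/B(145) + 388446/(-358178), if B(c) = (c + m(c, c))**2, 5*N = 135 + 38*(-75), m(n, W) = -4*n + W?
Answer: -16431399627/15061384900 ≈ -1.0910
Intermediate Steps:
m(n, W) = W - 4*n
N = -543 (N = (135 + 38*(-75))/5 = (135 - 2850)/5 = (1/5)*(-2715) = -543)
B(c) = 4*c**2 (B(c) = (c + (c - 4*c))**2 = (c - 3*c)**2 = (-2*c)**2 = 4*c**2)
N/B(145) + 388446/(-358178) = -543/(4*145**2) + 388446/(-358178) = -543/(4*21025) + 388446*(-1/358178) = -543/84100 - 194223/179089 = -16431399627/15061384900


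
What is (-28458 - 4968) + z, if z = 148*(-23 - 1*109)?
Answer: -52962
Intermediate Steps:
z = -19536 (z = 148*(-23 - 109) = 148*(-132) = -19536)
(-28458 - 4968) + z = (-28458 - 4968) - 19536 = -33426 - 19536 = -52962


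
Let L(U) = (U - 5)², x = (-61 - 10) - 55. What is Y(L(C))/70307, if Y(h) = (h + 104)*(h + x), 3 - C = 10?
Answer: 4464/70307 ≈ 0.063493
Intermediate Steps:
C = -7 (C = 3 - 1*10 = 3 - 10 = -7)
x = -126 (x = -71 - 55 = -126)
L(U) = (-5 + U)²
Y(h) = (-126 + h)*(104 + h) (Y(h) = (h + 104)*(h - 126) = (104 + h)*(-126 + h) = (-126 + h)*(104 + h))
Y(L(C))/70307 = (-13104 + ((-5 - 7)²)² - 22*(-5 - 7)²)/70307 = (-13104 + ((-12)²)² - 22*(-12)²)*(1/70307) = (-13104 + 144² - 22*144)*(1/70307) = (-13104 + 20736 - 3168)*(1/70307) = 4464*(1/70307) = 4464/70307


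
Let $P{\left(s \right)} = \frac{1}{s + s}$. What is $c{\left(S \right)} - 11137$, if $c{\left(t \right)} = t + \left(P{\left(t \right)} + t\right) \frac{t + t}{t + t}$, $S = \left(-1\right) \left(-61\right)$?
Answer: $- \frac{1343829}{122} \approx -11015.0$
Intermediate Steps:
$S = 61$
$P{\left(s \right)} = \frac{1}{2 s}$
$c{\left(t \right)} = \frac{1}{2 t} + 2 t$ ($c{\left(t \right)} = t + \left(\frac{1}{2 t} + t\right) \frac{t + t}{t + t} = t + \left(t + \frac{1}{2 t}\right) \frac{2 t}{2 t} = t + \left(t + \frac{1}{2 t}\right) 2 t \frac{1}{2 t} = t + \left(t + \frac{1}{2 t}\right) 1 = t + \left(t + \frac{1}{2 t}\right) = \frac{1}{2 t} + 2 t$)
$c{\left(S \right)} - 11137 = \left(\frac{1}{2 \cdot 61} + 2 \cdot 61\right) - 11137 = \left(\frac{1}{2} \cdot \frac{1}{61} + 122\right) - 11137 = \left(\frac{1}{122} + 122\right) - 11137 = \frac{14885}{122} - 11137 = - \frac{1343829}{122}$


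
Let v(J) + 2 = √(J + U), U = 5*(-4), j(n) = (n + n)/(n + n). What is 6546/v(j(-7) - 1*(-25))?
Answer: 6546 + 3273*√6 ≈ 14563.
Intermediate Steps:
j(n) = 1 (j(n) = (2*n)/((2*n)) = (2*n)*(1/(2*n)) = 1)
U = -20
v(J) = -2 + √(-20 + J) (v(J) = -2 + √(J - 20) = -2 + √(-20 + J))
6546/v(j(-7) - 1*(-25)) = 6546/(-2 + √(-20 + (1 - 1*(-25)))) = 6546/(-2 + √(-20 + (1 + 25))) = 6546/(-2 + √(-20 + 26)) = 6546/(-2 + √6)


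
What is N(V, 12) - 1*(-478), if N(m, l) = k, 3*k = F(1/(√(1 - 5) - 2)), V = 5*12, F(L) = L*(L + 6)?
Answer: 955/2 - 11*I/24 ≈ 477.5 - 0.45833*I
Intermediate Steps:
F(L) = L*(6 + L)
V = 60
k = (-2 - 2*I)*(6 + (-2 - 2*I)/8)/24 (k = ((6 + 1/(√(1 - 5) - 2))/(√(1 - 5) - 2))/3 = ((6 + 1/(√(-4) - 2))/(√(-4) - 2))/3 = ((6 + 1/(2*I - 2))/(2*I - 2))/3 = ((6 + 1/(-2 + 2*I))/(-2 + 2*I))/3 = (((-2 - 2*I)/8)*(6 + (-2 - 2*I)/8))/3 = ((-2 - 2*I)*(6 + (-2 - 2*I)/8)/8)/3 = (-2 - 2*I)*(6 + (-2 - 2*I)/8)/24 ≈ -0.5 - 0.45833*I)
N(m, l) = -½ - 11*I/24
N(V, 12) - 1*(-478) = (-½ - 11*I/24) - 1*(-478) = (-½ - 11*I/24) + 478 = 955/2 - 11*I/24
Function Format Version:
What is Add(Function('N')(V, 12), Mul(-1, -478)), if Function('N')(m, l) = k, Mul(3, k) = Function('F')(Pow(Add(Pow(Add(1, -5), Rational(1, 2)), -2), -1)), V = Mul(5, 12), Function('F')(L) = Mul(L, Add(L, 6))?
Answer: Add(Rational(955, 2), Mul(Rational(-11, 24), I)) ≈ Add(477.50, Mul(-0.45833, I))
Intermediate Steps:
Function('F')(L) = Mul(L, Add(6, L))
V = 60
k = Mul(Rational(1, 24), Add(-2, Mul(-2, I)), Add(6, Mul(Rational(1, 8), Add(-2, Mul(-2, I))))) (k = Mul(Rational(1, 3), Mul(Pow(Add(Pow(Add(1, -5), Rational(1, 2)), -2), -1), Add(6, Pow(Add(Pow(Add(1, -5), Rational(1, 2)), -2), -1)))) = Mul(Rational(1, 3), Mul(Pow(Add(Pow(-4, Rational(1, 2)), -2), -1), Add(6, Pow(Add(Pow(-4, Rational(1, 2)), -2), -1)))) = Mul(Rational(1, 3), Mul(Pow(Add(Mul(2, I), -2), -1), Add(6, Pow(Add(Mul(2, I), -2), -1)))) = Mul(Rational(1, 3), Mul(Pow(Add(-2, Mul(2, I)), -1), Add(6, Pow(Add(-2, Mul(2, I)), -1)))) = Mul(Rational(1, 3), Mul(Mul(Rational(1, 8), Add(-2, Mul(-2, I))), Add(6, Mul(Rational(1, 8), Add(-2, Mul(-2, I)))))) = Mul(Rational(1, 3), Mul(Rational(1, 8), Add(-2, Mul(-2, I)), Add(6, Mul(Rational(1, 8), Add(-2, Mul(-2, I)))))) = Mul(Rational(1, 24), Add(-2, Mul(-2, I)), Add(6, Mul(Rational(1, 8), Add(-2, Mul(-2, I))))) ≈ Add(-0.50000, Mul(-0.45833, I)))
Function('N')(m, l) = Add(Rational(-1, 2), Mul(Rational(-11, 24), I))
Add(Function('N')(V, 12), Mul(-1, -478)) = Add(Add(Rational(-1, 2), Mul(Rational(-11, 24), I)), Mul(-1, -478)) = Add(Add(Rational(-1, 2), Mul(Rational(-11, 24), I)), 478) = Add(Rational(955, 2), Mul(Rational(-11, 24), I))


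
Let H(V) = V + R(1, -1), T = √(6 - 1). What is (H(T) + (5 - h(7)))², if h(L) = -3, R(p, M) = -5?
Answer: (3 + √5)² ≈ 27.416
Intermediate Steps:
T = √5 ≈ 2.2361
H(V) = -5 + V (H(V) = V - 5 = -5 + V)
(H(T) + (5 - h(7)))² = ((-5 + √5) + (5 - 1*(-3)))² = ((-5 + √5) + (5 + 3))² = ((-5 + √5) + 8)² = (3 + √5)²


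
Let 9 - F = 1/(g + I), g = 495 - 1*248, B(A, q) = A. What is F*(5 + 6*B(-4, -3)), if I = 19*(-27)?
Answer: -2395/14 ≈ -171.07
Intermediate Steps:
g = 247 (g = 495 - 248 = 247)
I = -513
F = 2395/266 (F = 9 - 1/(247 - 513) = 9 - 1/(-266) = 9 - 1*(-1/266) = 9 + 1/266 = 2395/266 ≈ 9.0038)
F*(5 + 6*B(-4, -3)) = 2395*(5 + 6*(-4))/266 = 2395*(5 - 24)/266 = (2395/266)*(-19) = -2395/14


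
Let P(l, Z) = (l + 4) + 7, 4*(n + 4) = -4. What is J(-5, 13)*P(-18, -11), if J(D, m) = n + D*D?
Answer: -140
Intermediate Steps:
n = -5 (n = -4 + (¼)*(-4) = -4 - 1 = -5)
P(l, Z) = 11 + l (P(l, Z) = (4 + l) + 7 = 11 + l)
J(D, m) = -5 + D² (J(D, m) = -5 + D*D = -5 + D²)
J(-5, 13)*P(-18, -11) = (-5 + (-5)²)*(11 - 18) = (-5 + 25)*(-7) = 20*(-7) = -140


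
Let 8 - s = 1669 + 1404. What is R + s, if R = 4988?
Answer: 1923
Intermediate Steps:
s = -3065 (s = 8 - (1669 + 1404) = 8 - 1*3073 = 8 - 3073 = -3065)
R + s = 4988 - 3065 = 1923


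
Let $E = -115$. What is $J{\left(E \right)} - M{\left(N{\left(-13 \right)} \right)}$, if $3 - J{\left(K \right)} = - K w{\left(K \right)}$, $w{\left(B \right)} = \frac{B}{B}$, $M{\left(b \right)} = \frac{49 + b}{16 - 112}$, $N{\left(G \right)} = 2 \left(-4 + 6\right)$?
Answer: $- \frac{10699}{96} \approx -111.45$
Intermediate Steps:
$N{\left(G \right)} = 4$ ($N{\left(G \right)} = 2 \cdot 2 = 4$)
$M{\left(b \right)} = - \frac{49}{96} - \frac{b}{96}$ ($M{\left(b \right)} = \frac{49 + b}{-96} = \left(49 + b\right) \left(- \frac{1}{96}\right) = - \frac{49}{96} - \frac{b}{96}$)
$w{\left(B \right)} = 1$
$J{\left(K \right)} = 3 + K$ ($J{\left(K \right)} = 3 - - K 1 = 3 - - K = 3 + K$)
$J{\left(E \right)} - M{\left(N{\left(-13 \right)} \right)} = \left(3 - 115\right) - \left(- \frac{49}{96} - \frac{1}{24}\right) = -112 - \left(- \frac{49}{96} - \frac{1}{24}\right) = -112 - - \frac{53}{96} = -112 + \frac{53}{96} = - \frac{10699}{96}$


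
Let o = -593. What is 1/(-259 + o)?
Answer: -1/852 ≈ -0.0011737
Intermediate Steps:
1/(-259 + o) = 1/(-259 - 593) = 1/(-852) = -1/852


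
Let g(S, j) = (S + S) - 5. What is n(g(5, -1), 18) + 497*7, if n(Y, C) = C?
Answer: 3497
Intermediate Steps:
g(S, j) = -5 + 2*S (g(S, j) = 2*S - 5 = -5 + 2*S)
n(g(5, -1), 18) + 497*7 = 18 + 497*7 = 18 + 3479 = 3497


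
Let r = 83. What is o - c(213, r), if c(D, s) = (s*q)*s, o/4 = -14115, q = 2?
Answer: -70238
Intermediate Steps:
o = -56460 (o = 4*(-14115) = -56460)
c(D, s) = 2*s² (c(D, s) = (s*2)*s = (2*s)*s = 2*s²)
o - c(213, r) = -56460 - 2*83² = -56460 - 2*6889 = -56460 - 1*13778 = -56460 - 13778 = -70238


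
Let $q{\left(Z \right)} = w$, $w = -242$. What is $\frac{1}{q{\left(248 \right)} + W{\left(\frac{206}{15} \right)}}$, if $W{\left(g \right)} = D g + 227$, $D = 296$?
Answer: $\frac{15}{60751} \approx 0.00024691$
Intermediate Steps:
$W{\left(g \right)} = 227 + 296 g$ ($W{\left(g \right)} = 296 g + 227 = 227 + 296 g$)
$q{\left(Z \right)} = -242$
$\frac{1}{q{\left(248 \right)} + W{\left(\frac{206}{15} \right)}} = \frac{1}{-242 + \left(227 + 296 \cdot \frac{206}{15}\right)} = \frac{1}{-242 + \left(227 + \frac{60976}{15}\right)} = \frac{1}{-242 + \frac{64381}{15}} = \frac{1}{\frac{60751}{15}} = \frac{15}{60751}$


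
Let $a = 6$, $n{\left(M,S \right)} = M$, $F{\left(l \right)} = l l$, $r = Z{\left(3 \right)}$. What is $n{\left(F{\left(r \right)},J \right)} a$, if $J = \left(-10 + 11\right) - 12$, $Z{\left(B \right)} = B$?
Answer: $54$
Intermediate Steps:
$r = 3$
$J = -11$ ($J = 1 - 12 = -11$)
$F{\left(l \right)} = l^{2}$
$n{\left(F{\left(r \right)},J \right)} a = 3^{2} \cdot 6 = 9 \cdot 6 = 54$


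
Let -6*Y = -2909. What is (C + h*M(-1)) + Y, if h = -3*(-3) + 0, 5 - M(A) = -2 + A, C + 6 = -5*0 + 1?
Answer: 3311/6 ≈ 551.83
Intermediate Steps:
C = -5 (C = -6 + (-5*0 + 1) = -6 + (0 + 1) = -6 + 1 = -5)
M(A) = 7 - A (M(A) = 5 - (-2 + A) = 5 + (2 - A) = 7 - A)
h = 9 (h = 9 + 0 = 9)
Y = 2909/6 (Y = -⅙*(-2909) = 2909/6 ≈ 484.83)
(C + h*M(-1)) + Y = (-5 + 9*(7 - 1*(-1))) + 2909/6 = (-5 + 9*(7 + 1)) + 2909/6 = (-5 + 9*8) + 2909/6 = (-5 + 72) + 2909/6 = 67 + 2909/6 = 3311/6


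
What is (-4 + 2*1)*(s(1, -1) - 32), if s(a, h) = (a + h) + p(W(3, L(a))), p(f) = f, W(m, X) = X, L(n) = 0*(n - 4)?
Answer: 64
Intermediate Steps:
L(n) = 0 (L(n) = 0*(-4 + n) = 0)
s(a, h) = a + h (s(a, h) = (a + h) + 0 = a + h)
(-4 + 2*1)*(s(1, -1) - 32) = (-4 + 2*1)*((1 - 1) - 32) = (-4 + 2)*(0 - 32) = -2*(-32) = 64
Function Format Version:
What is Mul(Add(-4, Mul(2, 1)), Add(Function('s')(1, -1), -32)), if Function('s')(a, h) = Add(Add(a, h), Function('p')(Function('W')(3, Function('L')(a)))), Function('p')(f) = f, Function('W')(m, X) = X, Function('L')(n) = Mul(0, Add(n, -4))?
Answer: 64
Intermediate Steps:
Function('L')(n) = 0 (Function('L')(n) = Mul(0, Add(-4, n)) = 0)
Function('s')(a, h) = Add(a, h) (Function('s')(a, h) = Add(Add(a, h), 0) = Add(a, h))
Mul(Add(-4, Mul(2, 1)), Add(Function('s')(1, -1), -32)) = Mul(Add(-4, Mul(2, 1)), Add(Add(1, -1), -32)) = Mul(Add(-4, 2), Add(0, -32)) = Mul(-2, -32) = 64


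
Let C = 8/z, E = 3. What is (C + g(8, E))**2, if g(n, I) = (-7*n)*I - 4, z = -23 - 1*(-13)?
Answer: 746496/25 ≈ 29860.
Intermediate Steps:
z = -10 (z = -23 + 13 = -10)
g(n, I) = -4 - 7*I*n (g(n, I) = -7*I*n - 4 = -4 - 7*I*n)
C = -4/5 (C = 8/(-10) = 8*(-1/10) = -4/5 ≈ -0.80000)
(C + g(8, E))**2 = (-4/5 + (-4 - 7*3*8))**2 = (-4/5 + (-4 - 168))**2 = (-4/5 - 172)**2 = (-864/5)**2 = 746496/25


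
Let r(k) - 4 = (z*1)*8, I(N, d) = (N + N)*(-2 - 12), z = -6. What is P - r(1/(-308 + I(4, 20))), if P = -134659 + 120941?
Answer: -13674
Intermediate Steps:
I(N, d) = -28*N (I(N, d) = (2*N)*(-14) = -28*N)
P = -13718
r(k) = -44 (r(k) = 4 - 6*1*8 = 4 - 6*8 = 4 - 48 = -44)
P - r(1/(-308 + I(4, 20))) = -13718 - 1*(-44) = -13718 + 44 = -13674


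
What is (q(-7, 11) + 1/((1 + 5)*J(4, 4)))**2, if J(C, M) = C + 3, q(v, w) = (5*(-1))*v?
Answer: 2163841/1764 ≈ 1226.7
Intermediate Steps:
q(v, w) = -5*v
J(C, M) = 3 + C
(q(-7, 11) + 1/((1 + 5)*J(4, 4)))**2 = (-5*(-7) + 1/((1 + 5)*(3 + 4)))**2 = (35 + 1/(6*7))**2 = (35 + 1/42)**2 = (1471/42)**2 = 2163841/1764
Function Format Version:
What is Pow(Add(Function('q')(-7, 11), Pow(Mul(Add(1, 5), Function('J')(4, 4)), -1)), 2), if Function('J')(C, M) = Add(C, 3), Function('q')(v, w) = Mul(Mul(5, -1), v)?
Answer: Rational(2163841, 1764) ≈ 1226.7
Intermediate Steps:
Function('q')(v, w) = Mul(-5, v)
Function('J')(C, M) = Add(3, C)
Pow(Add(Function('q')(-7, 11), Pow(Mul(Add(1, 5), Function('J')(4, 4)), -1)), 2) = Pow(Add(Mul(-5, -7), Pow(Mul(Add(1, 5), Add(3, 4)), -1)), 2) = Pow(Add(35, Pow(Mul(6, 7), -1)), 2) = Pow(Add(35, Pow(42, -1)), 2) = Pow(Add(35, Rational(1, 42)), 2) = Pow(Rational(1471, 42), 2) = Rational(2163841, 1764)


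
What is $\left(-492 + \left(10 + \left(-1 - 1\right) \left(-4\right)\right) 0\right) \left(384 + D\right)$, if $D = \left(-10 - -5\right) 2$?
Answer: $-184008$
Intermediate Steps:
$D = -10$ ($D = \left(-10 + 5\right) 2 = \left(-5\right) 2 = -10$)
$\left(-492 + \left(10 + \left(-1 - 1\right) \left(-4\right)\right) 0\right) \left(384 + D\right) = \left(-492 + \left(10 + \left(-1 - 1\right) \left(-4\right)\right) 0\right) \left(384 - 10\right) = \left(-492 + \left(10 - -8\right) 0\right) 374 = \left(-492 + \left(10 + 8\right) 0\right) 374 = \left(-492 + 18 \cdot 0\right) 374 = \left(-492 + 0\right) 374 = \left(-492\right) 374 = -184008$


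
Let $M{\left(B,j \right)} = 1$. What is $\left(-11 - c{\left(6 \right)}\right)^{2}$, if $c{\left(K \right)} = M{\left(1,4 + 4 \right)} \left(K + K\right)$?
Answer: $529$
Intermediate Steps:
$c{\left(K \right)} = 2 K$ ($c{\left(K \right)} = 1 \left(K + K\right) = 1 \cdot 2 K = 2 K$)
$\left(-11 - c{\left(6 \right)}\right)^{2} = \left(-11 - 2 \cdot 6\right)^{2} = \left(-11 - 12\right)^{2} = \left(-23\right)^{2} = 529$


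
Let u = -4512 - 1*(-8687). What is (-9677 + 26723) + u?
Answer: 21221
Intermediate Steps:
u = 4175 (u = -4512 + 8687 = 4175)
(-9677 + 26723) + u = (-9677 + 26723) + 4175 = 17046 + 4175 = 21221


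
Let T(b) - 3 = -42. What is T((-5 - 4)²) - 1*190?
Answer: -229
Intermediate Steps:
T(b) = -39 (T(b) = 3 - 42 = -39)
T((-5 - 4)²) - 1*190 = -39 - 1*190 = -39 - 190 = -229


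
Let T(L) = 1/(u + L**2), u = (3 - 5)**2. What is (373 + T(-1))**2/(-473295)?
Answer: -1160652/3944125 ≈ -0.29427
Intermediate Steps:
u = 4 (u = (-2)**2 = 4)
T(L) = 1/(4 + L**2)
(373 + T(-1))**2/(-473295) = (373 + 1/(4 + (-1)**2))**2/(-473295) = (373 + 1/(4 + 1))**2*(-1/473295) = (373 + 1/5)**2*(-1/473295) = (1866/5)**2*(-1/473295) = (3481956/25)*(-1/473295) = -1160652/3944125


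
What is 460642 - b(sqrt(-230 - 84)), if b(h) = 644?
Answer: 459998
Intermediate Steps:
460642 - b(sqrt(-230 - 84)) = 460642 - 1*644 = 460642 - 644 = 459998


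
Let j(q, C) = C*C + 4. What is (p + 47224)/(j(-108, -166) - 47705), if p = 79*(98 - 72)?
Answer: -16426/6715 ≈ -2.4462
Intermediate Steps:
p = 2054 (p = 79*26 = 2054)
j(q, C) = 4 + C**2 (j(q, C) = C**2 + 4 = 4 + C**2)
(p + 47224)/(j(-108, -166) - 47705) = (2054 + 47224)/((4 + (-166)**2) - 47705) = 49278/((4 + 27556) - 47705) = 49278/(27560 - 47705) = 49278/(-20145) = 49278*(-1/20145) = -16426/6715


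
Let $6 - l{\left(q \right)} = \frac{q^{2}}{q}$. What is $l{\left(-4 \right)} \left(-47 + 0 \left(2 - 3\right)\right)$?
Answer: $-470$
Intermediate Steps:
$l{\left(q \right)} = 6 - q$ ($l{\left(q \right)} = 6 - \frac{q^{2}}{q} = 6 - q$)
$l{\left(-4 \right)} \left(-47 + 0 \left(2 - 3\right)\right) = \left(6 - -4\right) \left(-47 + 0 \left(2 - 3\right)\right) = \left(6 + 4\right) \left(-47 + 0 \left(-1\right)\right) = 10 \left(-47 + 0\right) = 10 \left(-47\right) = -470$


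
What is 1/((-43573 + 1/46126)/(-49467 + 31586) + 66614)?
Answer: 824779006/54943838553881 ≈ 1.5011e-5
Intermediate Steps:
1/((-43573 + 1/46126)/(-49467 + 31586) + 66614) = 1/((-43573 + 1/46126)/(-17881) + 66614) = 1/(-2009848197/46126*(-1/17881) + 66614) = 1/(2009848197/824779006 + 66614) = 1/(54943838553881/824779006) = 824779006/54943838553881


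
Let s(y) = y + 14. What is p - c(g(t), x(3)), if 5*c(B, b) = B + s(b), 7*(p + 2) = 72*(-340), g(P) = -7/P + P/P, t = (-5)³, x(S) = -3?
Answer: -15319299/4375 ≈ -3501.6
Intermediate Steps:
t = -125
g(P) = 1 - 7/P (g(P) = -7/P + 1 = 1 - 7/P)
p = -24494/7 (p = -2 + (72*(-340))/7 = -2 + (⅐)*(-24480) = -2 - 24480/7 = -24494/7 ≈ -3499.1)
s(y) = 14 + y
c(B, b) = 14/5 + B/5 + b/5 (c(B, b) = (B + (14 + b))/5 = (14 + B + b)/5 = 14/5 + B/5 + b/5)
p - c(g(t), x(3)) = -24494/7 - (14/5 + ((-7 - 125)/(-125))/5 + (⅕)*(-3)) = -24494/7 - (14/5 + (-1/125*(-132))/5 - ⅗) = -24494/7 - (14/5 + (⅕)*(132/125) - ⅗) = -24494/7 - (14/5 + 132/625 - ⅗) = -24494/7 - 1*1507/625 = -24494/7 - 1507/625 = -15319299/4375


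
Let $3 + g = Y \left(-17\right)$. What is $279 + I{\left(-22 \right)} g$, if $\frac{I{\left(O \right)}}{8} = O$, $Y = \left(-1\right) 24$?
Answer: $-71001$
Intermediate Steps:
$Y = -24$
$I{\left(O \right)} = 8 O$
$g = 405$ ($g = -3 - -408 = -3 + 408 = 405$)
$279 + I{\left(-22 \right)} g = 279 + 8 \left(-22\right) 405 = 279 - 71280 = -71001$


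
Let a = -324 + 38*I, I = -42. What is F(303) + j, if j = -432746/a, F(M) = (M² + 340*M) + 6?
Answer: 187257973/960 ≈ 1.9506e+5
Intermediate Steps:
a = -1920 (a = -324 + 38*(-42) = -324 - 1596 = -1920)
F(M) = 6 + M² + 340*M
j = 216373/960 (j = -432746/(-1920) = -432746*(-1/1920) = 216373/960 ≈ 225.39)
F(303) + j = (6 + 303² + 340*303) + 216373/960 = (6 + 91809 + 103020) + 216373/960 = 194835 + 216373/960 = 187257973/960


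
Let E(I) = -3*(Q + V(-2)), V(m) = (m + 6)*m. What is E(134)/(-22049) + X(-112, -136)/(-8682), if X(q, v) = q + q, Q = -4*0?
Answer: 2365304/95714709 ≈ 0.024712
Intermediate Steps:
V(m) = m*(6 + m) (V(m) = (6 + m)*m = m*(6 + m))
Q = 0
X(q, v) = 2*q
E(I) = 24 (E(I) = -3*(0 - 2*(6 - 2)) = -3*(0 - 2*4) = -3*(0 - 8) = -3*(-8) = 24)
E(134)/(-22049) + X(-112, -136)/(-8682) = 24/(-22049) + (2*(-112))/(-8682) = 24*(-1/22049) - 224*(-1/8682) = -24/22049 + 112/4341 = 2365304/95714709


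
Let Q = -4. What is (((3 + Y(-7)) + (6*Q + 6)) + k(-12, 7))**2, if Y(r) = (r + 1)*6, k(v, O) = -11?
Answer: 3844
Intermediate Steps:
Y(r) = 6 + 6*r (Y(r) = (1 + r)*6 = 6 + 6*r)
(((3 + Y(-7)) + (6*Q + 6)) + k(-12, 7))**2 = (((3 + (6 + 6*(-7))) + (6*(-4) + 6)) - 11)**2 = (((3 + (6 - 42)) + (-24 + 6)) - 11)**2 = (((3 - 36) - 18) - 11)**2 = ((-33 - 18) - 11)**2 = (-51 - 11)**2 = (-62)**2 = 3844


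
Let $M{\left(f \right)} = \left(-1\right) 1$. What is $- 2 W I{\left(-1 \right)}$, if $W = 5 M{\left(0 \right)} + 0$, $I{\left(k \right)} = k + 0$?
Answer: $-10$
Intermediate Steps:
$M{\left(f \right)} = -1$
$I{\left(k \right)} = k$
$W = -5$ ($W = 5 \left(-1\right) + 0 = -5 + 0 = -5$)
$- 2 W I{\left(-1 \right)} = \left(-2\right) \left(-5\right) \left(-1\right) = 10 \left(-1\right) = -10$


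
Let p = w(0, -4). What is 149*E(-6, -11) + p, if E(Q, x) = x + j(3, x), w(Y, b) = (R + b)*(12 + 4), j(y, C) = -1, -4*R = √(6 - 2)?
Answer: -1860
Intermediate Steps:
R = -½ (R = -√(6 - 2)/4 = -√4/4 = -¼*2 = -½ ≈ -0.50000)
w(Y, b) = -8 + 16*b (w(Y, b) = (-½ + b)*(12 + 4) = (-½ + b)*16 = -8 + 16*b)
p = -72 (p = -8 + 16*(-4) = -8 - 64 = -72)
E(Q, x) = -1 + x (E(Q, x) = x - 1 = -1 + x)
149*E(-6, -11) + p = 149*(-1 - 11) - 72 = 149*(-12) - 72 = -1788 - 72 = -1860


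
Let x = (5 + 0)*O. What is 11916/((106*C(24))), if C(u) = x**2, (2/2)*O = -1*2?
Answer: 2979/2650 ≈ 1.1242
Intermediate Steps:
O = -2 (O = -1*2 = -2)
x = -10 (x = (5 + 0)*(-2) = 5*(-2) = -10)
C(u) = 100 (C(u) = (-10)**2 = 100)
11916/((106*C(24))) = 11916/((106*100)) = 11916/10600 = 11916*(1/10600) = 2979/2650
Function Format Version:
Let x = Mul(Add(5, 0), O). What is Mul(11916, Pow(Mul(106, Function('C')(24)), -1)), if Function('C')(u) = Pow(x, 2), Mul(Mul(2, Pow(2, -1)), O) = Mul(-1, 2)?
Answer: Rational(2979, 2650) ≈ 1.1242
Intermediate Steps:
O = -2 (O = Mul(-1, 2) = -2)
x = -10 (x = Mul(Add(5, 0), -2) = Mul(5, -2) = -10)
Function('C')(u) = 100 (Function('C')(u) = Pow(-10, 2) = 100)
Mul(11916, Pow(Mul(106, Function('C')(24)), -1)) = Mul(11916, Pow(Mul(106, 100), -1)) = Mul(11916, Pow(10600, -1)) = Mul(11916, Rational(1, 10600)) = Rational(2979, 2650)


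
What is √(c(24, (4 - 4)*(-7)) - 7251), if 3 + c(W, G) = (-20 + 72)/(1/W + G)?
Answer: I*√6006 ≈ 77.498*I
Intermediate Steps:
c(W, G) = -3 + 52/(G + 1/W) (c(W, G) = -3 + (-20 + 72)/(1/W + G) = -3 + 52/(G + 1/W))
√(c(24, (4 - 4)*(-7)) - 7251) = √((-3 + 52*24 - 3*(4 - 4)*(-7)*24)/(1 + ((4 - 4)*(-7))*24) - 7251) = √((-3 + 1248 - 3*0*(-7)*24)/(1 + (0*(-7))*24) - 7251) = √((-3 + 1248 - 3*0*24)/(1 + 0*24) - 7251) = √((-3 + 1248 + 0)/(1 + 0) - 7251) = √(1245/1 - 7251) = √(1*1245 - 7251) = √(1245 - 7251) = √(-6006) = I*√6006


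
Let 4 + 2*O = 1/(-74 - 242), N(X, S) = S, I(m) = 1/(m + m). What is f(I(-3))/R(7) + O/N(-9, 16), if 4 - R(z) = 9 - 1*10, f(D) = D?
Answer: -24031/151680 ≈ -0.15843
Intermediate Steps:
I(m) = 1/(2*m)
O = -1265/632 (O = -2 + 1/(2*(-74 - 242)) = -2 + (½)/(-316) = -2 + (½)*(-1/316) = -2 - 1/632 = -1265/632 ≈ -2.0016)
R(z) = 5 (R(z) = 4 - (9 - 1*10) = 4 - (9 - 10) = 4 - 1*(-1) = 4 + 1 = 5)
f(I(-3))/R(7) + O/N(-9, 16) = ((½)/(-3))/5 - 1265/632/16 = ((½)*(-⅓))*(⅕) - 1265/632*1/16 = -⅙*⅕ - 1265/10112 = -1/30 - 1265/10112 = -24031/151680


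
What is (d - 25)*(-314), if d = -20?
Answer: 14130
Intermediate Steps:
(d - 25)*(-314) = (-20 - 25)*(-314) = -45*(-314) = 14130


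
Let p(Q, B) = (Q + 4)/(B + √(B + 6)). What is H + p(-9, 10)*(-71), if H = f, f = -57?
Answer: -443/14 ≈ -31.643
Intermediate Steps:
H = -57
p(Q, B) = (4 + Q)/(B + √(6 + B))
H + p(-9, 10)*(-71) = -57 + ((4 - 9)/(10 + √(6 + 10)))*(-71) = -57 + (-5/(10 + √16))*(-71) = -57 + (-5/(10 + 4))*(-71) = -57 + (-5/14)*(-71) = -57 + ((1/14)*(-5))*(-71) = -57 - 5/14*(-71) = -57 + 355/14 = -443/14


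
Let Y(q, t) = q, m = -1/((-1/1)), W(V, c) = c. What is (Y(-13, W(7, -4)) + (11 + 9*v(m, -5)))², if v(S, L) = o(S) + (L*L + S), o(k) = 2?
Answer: 62500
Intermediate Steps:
m = 1 (m = -1/((-1*1)) = -1/(-1) = -1*(-1) = 1)
v(S, L) = 2 + S + L² (v(S, L) = 2 + (L*L + S) = 2 + (L² + S) = 2 + (S + L²) = 2 + S + L²)
(Y(-13, W(7, -4)) + (11 + 9*v(m, -5)))² = (-13 + (11 + 9*(2 + 1 + (-5)²)))² = (-13 + (11 + 9*(2 + 1 + 25)))² = (-13 + (11 + 9*28))² = (-13 + (11 + 252))² = (-13 + 263)² = 250² = 62500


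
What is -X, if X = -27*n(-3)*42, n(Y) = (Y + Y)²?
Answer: 40824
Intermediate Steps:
n(Y) = 4*Y² (n(Y) = (2*Y)² = 4*Y²)
X = -40824 (X = -108*(-3)²*42 = -108*9*42 = -27*36*42 = -972*42 = -40824)
-X = -1*(-40824) = 40824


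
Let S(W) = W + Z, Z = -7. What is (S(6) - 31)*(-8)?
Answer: 256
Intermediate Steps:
S(W) = -7 + W (S(W) = W - 7 = -7 + W)
(S(6) - 31)*(-8) = ((-7 + 6) - 31)*(-8) = (-1 - 31)*(-8) = -32*(-8) = 256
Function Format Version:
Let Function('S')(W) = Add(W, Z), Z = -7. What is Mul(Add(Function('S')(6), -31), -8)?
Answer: 256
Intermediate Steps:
Function('S')(W) = Add(-7, W) (Function('S')(W) = Add(W, -7) = Add(-7, W))
Mul(Add(Function('S')(6), -31), -8) = Mul(Add(Add(-7, 6), -31), -8) = Mul(Add(-1, -31), -8) = Mul(-32, -8) = 256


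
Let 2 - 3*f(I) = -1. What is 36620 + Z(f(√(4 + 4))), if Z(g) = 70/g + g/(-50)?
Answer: 1834499/50 ≈ 36690.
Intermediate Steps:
f(I) = 1 (f(I) = ⅔ - ⅓*(-1) = ⅔ + ⅓ = 1)
Z(g) = 70/g - g/50 (Z(g) = 70/g + g*(-1/50) = 70/g - g/50)
36620 + Z(f(√(4 + 4))) = 36620 + (70/1 - 1/50*1) = 36620 + (70*1 - 1/50) = 36620 + (70 - 1/50) = 36620 + 3499/50 = 1834499/50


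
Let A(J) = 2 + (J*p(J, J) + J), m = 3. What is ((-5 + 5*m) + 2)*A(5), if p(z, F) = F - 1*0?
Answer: 384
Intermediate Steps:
p(z, F) = F (p(z, F) = F + 0 = F)
A(J) = 2 + J + J² (A(J) = 2 + (J*J + J) = 2 + (J² + J) = 2 + (J + J²) = 2 + J + J²)
((-5 + 5*m) + 2)*A(5) = ((-5 + 5*3) + 2)*(2 + 5 + 5²) = ((-5 + 15) + 2)*(2 + 5 + 25) = (10 + 2)*32 = 12*32 = 384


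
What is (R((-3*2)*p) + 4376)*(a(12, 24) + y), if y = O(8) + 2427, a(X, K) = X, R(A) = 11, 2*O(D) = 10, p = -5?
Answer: 10721828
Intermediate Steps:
O(D) = 5 (O(D) = (½)*10 = 5)
y = 2432 (y = 5 + 2427 = 2432)
(R((-3*2)*p) + 4376)*(a(12, 24) + y) = (11 + 4376)*(12 + 2432) = 4387*2444 = 10721828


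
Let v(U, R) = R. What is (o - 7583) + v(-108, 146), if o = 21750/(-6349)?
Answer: -47239263/6349 ≈ -7440.4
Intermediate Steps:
o = -21750/6349 (o = 21750*(-1/6349) = -21750/6349 ≈ -3.4257)
(o - 7583) + v(-108, 146) = (-21750/6349 - 7583) + 146 = -48166217/6349 + 146 = -47239263/6349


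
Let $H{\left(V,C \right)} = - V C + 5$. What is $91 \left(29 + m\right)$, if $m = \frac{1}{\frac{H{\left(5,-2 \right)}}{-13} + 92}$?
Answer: $\frac{3117842}{1181} \approx 2640.0$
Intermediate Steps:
$H{\left(V,C \right)} = 5 - C V$ ($H{\left(V,C \right)} = - C V + 5 = 5 - C V$)
$m = \frac{13}{1181}$ ($m = \frac{1}{\frac{5 - \left(-2\right) 5}{-13} + 92} = \frac{1}{- \frac{5 + 10}{13} + 92} = \frac{1}{\left(- \frac{1}{13}\right) 15 + 92} = \frac{1}{- \frac{15}{13} + 92} = \frac{1}{\frac{1181}{13}} = \frac{13}{1181} \approx 0.011008$)
$91 \left(29 + m\right) = 91 \left(29 + \frac{13}{1181}\right) = 91 \cdot \frac{34262}{1181} = \frac{3117842}{1181}$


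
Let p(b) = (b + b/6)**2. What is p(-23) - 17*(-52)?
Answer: 57745/36 ≈ 1604.0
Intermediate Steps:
p(b) = 49*b**2/36 (p(b) = (b + b*(1/6))**2 = (b + b/6)**2 = (7*b/6)**2 = 49*b**2/36)
p(-23) - 17*(-52) = (49/36)*(-23)**2 - 17*(-52) = (49/36)*529 - 1*(-884) = 25921/36 + 884 = 57745/36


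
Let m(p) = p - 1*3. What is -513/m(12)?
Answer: -57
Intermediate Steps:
m(p) = -3 + p (m(p) = p - 3 = -3 + p)
-513/m(12) = -513/(-3 + 12) = -513/9 = -513*1/9 = -57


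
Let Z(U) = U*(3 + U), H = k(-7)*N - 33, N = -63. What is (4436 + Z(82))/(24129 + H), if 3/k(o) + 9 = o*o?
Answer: 152080/321217 ≈ 0.47345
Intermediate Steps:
k(o) = 3/(-9 + o**2) (k(o) = 3/(-9 + o*o) = 3/(-9 + o**2))
H = -1509/40 (H = (3/(-9 + (-7)**2))*(-63) - 33 = (3/(-9 + 49))*(-63) - 33 = (3/40)*(-63) - 33 = -189/40 - 33 = -1509/40 ≈ -37.725)
(4436 + Z(82))/(24129 + H) = (4436 + 82*(3 + 82))/(24129 - 1509/40) = (4436 + 82*85)/(963651/40) = (4436 + 6970)*(40/963651) = 11406*(40/963651) = 152080/321217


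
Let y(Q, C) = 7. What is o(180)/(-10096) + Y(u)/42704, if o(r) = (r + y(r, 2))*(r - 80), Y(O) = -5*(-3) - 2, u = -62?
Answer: -49902097/26946224 ≈ -1.8519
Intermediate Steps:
Y(O) = 13 (Y(O) = 15 - 2 = 13)
o(r) = (-80 + r)*(7 + r) (o(r) = (r + 7)*(r - 80) = (7 + r)*(-80 + r) = (-80 + r)*(7 + r))
o(180)/(-10096) + Y(u)/42704 = (-560 + 180² - 73*180)/(-10096) + 13/42704 = (-560 + 32400 - 13140)*(-1/10096) + 13*(1/42704) = 18700*(-1/10096) + 13/42704 = -4675/2524 + 13/42704 = -49902097/26946224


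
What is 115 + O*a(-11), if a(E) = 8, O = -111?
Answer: -773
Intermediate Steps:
115 + O*a(-11) = 115 - 111*8 = 115 - 888 = -773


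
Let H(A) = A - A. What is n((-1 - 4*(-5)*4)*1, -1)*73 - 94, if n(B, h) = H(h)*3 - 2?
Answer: -240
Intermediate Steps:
H(A) = 0
n(B, h) = -2 (n(B, h) = 0*3 - 2 = 0 - 2 = -2)
n((-1 - 4*(-5)*4)*1, -1)*73 - 94 = -2*73 - 94 = -146 - 94 = -240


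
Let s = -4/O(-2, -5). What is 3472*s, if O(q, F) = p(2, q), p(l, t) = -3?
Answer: 13888/3 ≈ 4629.3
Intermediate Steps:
O(q, F) = -3
s = 4/3 (s = -4/(-3) = -4*(-⅓) = 4/3 ≈ 1.3333)
3472*s = 3472*(4/3) = 13888/3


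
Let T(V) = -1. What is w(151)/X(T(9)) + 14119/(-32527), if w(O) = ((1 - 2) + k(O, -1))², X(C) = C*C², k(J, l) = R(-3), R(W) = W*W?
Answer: -2095847/32527 ≈ -64.434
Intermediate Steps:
R(W) = W²
k(J, l) = 9 (k(J, l) = (-3)² = 9)
X(C) = C³
w(O) = 64 (w(O) = ((1 - 2) + 9)² = (-1 + 9)² = 8² = 64)
w(151)/X(T(9)) + 14119/(-32527) = 64/((-1)³) + 14119/(-32527) = 64/(-1) + 14119*(-1/32527) = 64*(-1) - 14119/32527 = -64 - 14119/32527 = -2095847/32527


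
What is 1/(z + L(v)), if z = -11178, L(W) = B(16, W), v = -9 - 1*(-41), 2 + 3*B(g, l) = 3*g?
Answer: -3/33488 ≈ -8.9584e-5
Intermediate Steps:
B(g, l) = -⅔ + g (B(g, l) = -⅔ + (3*g)/3 = -⅔ + g)
v = 32 (v = -9 + 41 = 32)
L(W) = 46/3 (L(W) = -⅔ + 16 = 46/3)
1/(z + L(v)) = 1/(-11178 + 46/3) = 1/(-33488/3) = -3/33488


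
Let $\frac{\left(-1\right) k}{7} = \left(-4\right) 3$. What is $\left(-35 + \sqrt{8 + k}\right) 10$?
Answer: $-350 + 20 \sqrt{23} \approx -254.08$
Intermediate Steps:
$k = 84$ ($k = - 7 \left(\left(-4\right) 3\right) = \left(-7\right) \left(-12\right) = 84$)
$\left(-35 + \sqrt{8 + k}\right) 10 = \left(-35 + \sqrt{8 + 84}\right) 10 = \left(-35 + \sqrt{92}\right) 10 = \left(-35 + 2 \sqrt{23}\right) 10 = -350 + 20 \sqrt{23}$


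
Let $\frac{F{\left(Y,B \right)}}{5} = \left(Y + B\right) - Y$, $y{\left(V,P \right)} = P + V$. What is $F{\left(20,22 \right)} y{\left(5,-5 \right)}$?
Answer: $0$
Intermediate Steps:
$F{\left(Y,B \right)} = 5 B$ ($F{\left(Y,B \right)} = 5 \left(\left(Y + B\right) - Y\right) = 5 \left(\left(B + Y\right) - Y\right) = 5 B$)
$F{\left(20,22 \right)} y{\left(5,-5 \right)} = 5 \cdot 22 \left(-5 + 5\right) = 110 \cdot 0 = 0$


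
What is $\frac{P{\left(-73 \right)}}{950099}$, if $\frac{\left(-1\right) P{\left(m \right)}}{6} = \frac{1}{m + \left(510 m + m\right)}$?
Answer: $\frac{3}{17755450112} \approx 1.6896 \cdot 10^{-10}$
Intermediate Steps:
$P{\left(m \right)} = - \frac{3}{256 m}$ ($P{\left(m \right)} = - \frac{6}{m + \left(510 m + m\right)} = - \frac{6}{m + 511 m} = - \frac{6}{512 m} = - 6 \frac{1}{512 m} = - \frac{3}{256 m}$)
$\frac{P{\left(-73 \right)}}{950099} = \frac{\left(- \frac{3}{256}\right) \frac{1}{-73}}{950099} = \left(- \frac{3}{256}\right) \left(- \frac{1}{73}\right) \frac{1}{950099} = \frac{3}{18688} \cdot \frac{1}{950099} = \frac{3}{17755450112}$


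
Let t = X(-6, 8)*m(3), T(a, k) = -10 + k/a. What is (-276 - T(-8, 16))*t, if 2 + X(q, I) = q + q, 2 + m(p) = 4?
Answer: 7392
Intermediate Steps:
m(p) = 2 (m(p) = -2 + 4 = 2)
X(q, I) = -2 + 2*q (X(q, I) = -2 + (q + q) = -2 + 2*q)
t = -28 (t = (-2 + 2*(-6))*2 = (-2 - 12)*2 = -14*2 = -28)
(-276 - T(-8, 16))*t = (-276 - (-10 + 16/(-8)))*(-28) = (-276 - (-10 + 16*(-⅛)))*(-28) = (-276 - (-10 - 2))*(-28) = (-276 - 1*(-12))*(-28) = (-276 + 12)*(-28) = -264*(-28) = 7392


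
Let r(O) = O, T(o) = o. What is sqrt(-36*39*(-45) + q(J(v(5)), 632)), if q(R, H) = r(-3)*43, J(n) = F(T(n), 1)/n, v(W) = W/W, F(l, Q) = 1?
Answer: sqrt(63051) ≈ 251.10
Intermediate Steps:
v(W) = 1
J(n) = 1/n
q(R, H) = -129 (q(R, H) = -3*43 = -129)
sqrt(-36*39*(-45) + q(J(v(5)), 632)) = sqrt(-36*39*(-45) - 129) = sqrt(-1404*(-45) - 129) = sqrt(63180 - 129) = sqrt(63051)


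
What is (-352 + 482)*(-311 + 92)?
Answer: -28470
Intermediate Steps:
(-352 + 482)*(-311 + 92) = 130*(-219) = -28470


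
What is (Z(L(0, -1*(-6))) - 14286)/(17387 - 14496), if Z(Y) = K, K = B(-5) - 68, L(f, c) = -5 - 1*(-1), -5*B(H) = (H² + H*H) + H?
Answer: -14363/2891 ≈ -4.9682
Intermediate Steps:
B(H) = -2*H²/5 - H/5 (B(H) = -((H² + H*H) + H)/5 = -((H² + H²) + H)/5 = -(2*H² + H)/5 = -(H + 2*H²)/5 = -2*H²/5 - H/5)
L(f, c) = -4 (L(f, c) = -5 + 1 = -4)
K = -77 (K = -⅕*(-5)*(1 + 2*(-5)) - 68 = -⅕*(-5)*(1 - 10) - 68 = -⅕*(-5)*(-9) - 68 = -9 - 68 = -77)
Z(Y) = -77
(Z(L(0, -1*(-6))) - 14286)/(17387 - 14496) = (-77 - 14286)/(17387 - 14496) = -14363/2891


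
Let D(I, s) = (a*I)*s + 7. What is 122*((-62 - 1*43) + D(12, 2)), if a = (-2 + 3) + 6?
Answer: 8540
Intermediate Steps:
a = 7 (a = 1 + 6 = 7)
D(I, s) = 7 + 7*I*s (D(I, s) = (7*I)*s + 7 = 7*I*s + 7 = 7 + 7*I*s)
122*((-62 - 1*43) + D(12, 2)) = 122*((-62 - 1*43) + (7 + 7*12*2)) = 122*((-62 - 43) + (7 + 168)) = 122*(-105 + 175) = 122*70 = 8540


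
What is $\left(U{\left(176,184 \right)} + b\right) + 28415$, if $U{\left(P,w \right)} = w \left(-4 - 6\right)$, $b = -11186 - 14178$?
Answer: $1211$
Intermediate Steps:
$b = -25364$
$U{\left(P,w \right)} = - 10 w$ ($U{\left(P,w \right)} = w \left(-10\right) = - 10 w$)
$\left(U{\left(176,184 \right)} + b\right) + 28415 = \left(\left(-10\right) 184 - 25364\right) + 28415 = \left(-1840 - 25364\right) + 28415 = -27204 + 28415 = 1211$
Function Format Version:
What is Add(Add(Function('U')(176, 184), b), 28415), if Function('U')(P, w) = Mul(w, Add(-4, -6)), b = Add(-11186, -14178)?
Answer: 1211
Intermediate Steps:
b = -25364
Function('U')(P, w) = Mul(-10, w) (Function('U')(P, w) = Mul(w, -10) = Mul(-10, w))
Add(Add(Function('U')(176, 184), b), 28415) = Add(Add(Mul(-10, 184), -25364), 28415) = Add(Add(-1840, -25364), 28415) = Add(-27204, 28415) = 1211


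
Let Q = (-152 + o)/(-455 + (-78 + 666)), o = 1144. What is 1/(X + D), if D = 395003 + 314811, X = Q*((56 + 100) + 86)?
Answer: 133/94645326 ≈ 1.4052e-6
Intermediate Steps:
Q = 992/133 (Q = (-152 + 1144)/(-455 + (-78 + 666)) = 992/(-455 + 588) = 992/133 ≈ 7.4586)
X = 240064/133 (X = 992*((56 + 100) + 86)/133 = 992*(156 + 86)/133 = (992/133)*242 = 240064/133 ≈ 1805.0)
D = 709814
1/(X + D) = 1/(240064/133 + 709814) = 1/(94645326/133) = 133/94645326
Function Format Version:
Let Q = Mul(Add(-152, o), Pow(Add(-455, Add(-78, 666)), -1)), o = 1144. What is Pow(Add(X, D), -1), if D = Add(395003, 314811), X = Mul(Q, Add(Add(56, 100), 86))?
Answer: Rational(133, 94645326) ≈ 1.4052e-6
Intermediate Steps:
Q = Rational(992, 133) (Q = Mul(Add(-152, 1144), Pow(Add(-455, Add(-78, 666)), -1)) = Mul(992, Pow(Add(-455, 588), -1)) = Mul(992, Pow(133, -1)) = Mul(992, Rational(1, 133)) = Rational(992, 133) ≈ 7.4586)
X = Rational(240064, 133) (X = Mul(Rational(992, 133), Add(Add(56, 100), 86)) = Mul(Rational(992, 133), Add(156, 86)) = Mul(Rational(992, 133), 242) = Rational(240064, 133) ≈ 1805.0)
D = 709814
Pow(Add(X, D), -1) = Pow(Add(Rational(240064, 133), 709814), -1) = Pow(Rational(94645326, 133), -1) = Rational(133, 94645326)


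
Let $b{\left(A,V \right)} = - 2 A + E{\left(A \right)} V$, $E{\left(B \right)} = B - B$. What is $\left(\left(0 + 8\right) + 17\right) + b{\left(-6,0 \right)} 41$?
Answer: $517$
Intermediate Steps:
$E{\left(B \right)} = 0$
$b{\left(A,V \right)} = - 2 A$ ($b{\left(A,V \right)} = - 2 A + 0 V = - 2 A + 0 = - 2 A$)
$\left(\left(0 + 8\right) + 17\right) + b{\left(-6,0 \right)} 41 = \left(\left(0 + 8\right) + 17\right) + \left(-2\right) \left(-6\right) 41 = \left(8 + 17\right) + 12 \cdot 41 = 25 + 492 = 517$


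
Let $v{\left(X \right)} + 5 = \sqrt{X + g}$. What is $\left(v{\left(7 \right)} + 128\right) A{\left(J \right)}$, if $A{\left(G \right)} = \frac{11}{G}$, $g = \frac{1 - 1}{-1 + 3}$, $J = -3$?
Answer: $-451 - \frac{11 \sqrt{7}}{3} \approx -460.7$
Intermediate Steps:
$g = 0$ ($g = \frac{0}{2} = 0 \cdot \frac{1}{2} = 0$)
$v{\left(X \right)} = -5 + \sqrt{X}$ ($v{\left(X \right)} = -5 + \sqrt{X + 0} = -5 + \sqrt{X}$)
$\left(v{\left(7 \right)} + 128\right) A{\left(J \right)} = \left(\left(-5 + \sqrt{7}\right) + 128\right) \frac{11}{-3} = \left(123 + \sqrt{7}\right) 11 \left(- \frac{1}{3}\right) = \left(123 + \sqrt{7}\right) \left(- \frac{11}{3}\right) = -451 - \frac{11 \sqrt{7}}{3}$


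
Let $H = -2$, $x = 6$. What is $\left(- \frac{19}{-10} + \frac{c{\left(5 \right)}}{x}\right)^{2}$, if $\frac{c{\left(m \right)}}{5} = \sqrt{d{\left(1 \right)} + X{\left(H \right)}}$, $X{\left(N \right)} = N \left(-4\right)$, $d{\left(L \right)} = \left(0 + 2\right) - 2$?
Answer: $\frac{8249}{900} + \frac{19 \sqrt{2}}{3} \approx 18.122$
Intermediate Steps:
$d{\left(L \right)} = 0$ ($d{\left(L \right)} = 2 - 2 = 0$)
$X{\left(N \right)} = - 4 N$
$c{\left(m \right)} = 10 \sqrt{2}$ ($c{\left(m \right)} = 5 \sqrt{0 - -8} = 5 \sqrt{0 + 8} = 5 \sqrt{8} = 5 \cdot 2 \sqrt{2} = 10 \sqrt{2}$)
$\left(- \frac{19}{-10} + \frac{c{\left(5 \right)}}{x}\right)^{2} = \left(- \frac{19}{-10} + \frac{10 \sqrt{2}}{6}\right)^{2} = \left(\left(-19\right) \left(- \frac{1}{10}\right) + 10 \sqrt{2} \cdot \frac{1}{6}\right)^{2} = \left(\frac{19}{10} + \frac{5 \sqrt{2}}{3}\right)^{2}$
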